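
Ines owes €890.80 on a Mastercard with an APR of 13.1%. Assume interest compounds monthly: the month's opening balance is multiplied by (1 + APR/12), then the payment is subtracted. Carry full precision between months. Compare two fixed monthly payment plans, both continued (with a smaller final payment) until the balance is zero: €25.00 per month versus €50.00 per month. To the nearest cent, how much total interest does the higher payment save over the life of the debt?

Monthly rate r = 13.1%/12 = 1.09167% = 0.0109167.
At €25.00/mo: n = ⌈−ln(1 − rB₀/P)/ln(1+r)⌉ = 46 payments (last €9.34); total interest = total paid − €890.80 = €243.54.
At €50.00/mo: 20 payments (last €46.02); total interest €105.22.
Interest saved = €243.54 − €105.22 = €138.32.

€138.32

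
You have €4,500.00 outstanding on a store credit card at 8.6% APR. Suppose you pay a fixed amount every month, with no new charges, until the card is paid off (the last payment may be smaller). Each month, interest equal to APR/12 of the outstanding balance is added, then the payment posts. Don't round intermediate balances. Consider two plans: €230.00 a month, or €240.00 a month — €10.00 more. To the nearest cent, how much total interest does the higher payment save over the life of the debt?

Monthly rate r = 8.6%/12 = 0.716667% = 0.00716667.
At €230.00/mo: n = ⌈−ln(1 − rB₀/P)/ln(1+r)⌉ = 22 payments (last €35.94); total interest = total paid − €4,500.00 = €365.94.
At €240.00/mo: 21 payments (last €49.93); total interest €349.93.
Interest saved = €365.94 − €349.93 = €16.01.

€16.01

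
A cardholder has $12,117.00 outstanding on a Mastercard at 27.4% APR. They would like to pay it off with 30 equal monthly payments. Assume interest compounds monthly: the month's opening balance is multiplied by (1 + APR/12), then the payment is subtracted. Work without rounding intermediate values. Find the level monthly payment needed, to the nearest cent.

Monthly rate r = 27.4%/12 = 2.28333% = 0.0228333.
Level-payment amortization: P = B₀·r / (1 − (1+r)^(−n)) = 12117.00·0.0228333 / (1 − 1.02283^(−30)).
Denominator 1 − (1+r)^(−30) = 0.492011579.
P = 276.671 / 0.492011579 ≈ 562.33.

$562.33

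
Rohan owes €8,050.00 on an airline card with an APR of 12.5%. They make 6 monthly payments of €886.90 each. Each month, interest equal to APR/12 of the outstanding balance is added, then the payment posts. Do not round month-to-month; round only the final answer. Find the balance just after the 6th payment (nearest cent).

Monthly rate r = 12.5%/12 = 1.04167% = 0.0104167.
Each month: B ← B·(1+r) − €886.90.
Month 1: interest €83.85; balance after payment €7,246.95.
Month 2: interest €75.49; balance after payment €6,435.54.
Month 3: interest €67.04; balance after payment €5,615.68.
Month 4: interest €58.50; balance after payment €4,787.28.
Month 5: interest €49.87; balance after payment €3,950.24.
Month 6: interest €41.15; balance after payment €3,104.49.

€3,104.49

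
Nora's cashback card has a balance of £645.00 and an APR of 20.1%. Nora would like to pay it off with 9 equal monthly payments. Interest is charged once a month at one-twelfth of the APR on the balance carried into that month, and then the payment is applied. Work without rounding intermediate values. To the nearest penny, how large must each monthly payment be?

£77.80

Monthly rate r = 20.1%/12 = 1.675% = 0.01675.
Level-payment amortization: P = B₀·r / (1 − (1+r)^(−n)) = 645.00·0.01675 / (1 − 1.01675^(−9)).
Denominator 1 − (1+r)^(−9) = 0.138862761.
P = 10.8038 / 0.138862761 ≈ 77.80.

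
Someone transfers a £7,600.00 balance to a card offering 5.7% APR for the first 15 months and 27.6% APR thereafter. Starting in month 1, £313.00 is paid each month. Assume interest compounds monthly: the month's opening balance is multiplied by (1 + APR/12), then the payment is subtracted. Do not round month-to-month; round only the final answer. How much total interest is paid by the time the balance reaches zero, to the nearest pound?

Promo months 1–15 at r₀ = 5.7%/12 = 0.00475; months 16+ at r₁ = 27.6%/12 = 0.023.
After month 15: iterate B ← B·(1+r₀) − £313.00 for 15 months → £3,305.51.
Then at r₁ with £313.00/mo: n₂ = −ln(1 − r₁·B/P)/ln(1+r₁) ≈ 12.24 → 13 more payments.
Total paid = 27·£313.00 + £74.73 = £8,525.73; interest = £8,525.73 − £7,600.00 = £925.73.

£926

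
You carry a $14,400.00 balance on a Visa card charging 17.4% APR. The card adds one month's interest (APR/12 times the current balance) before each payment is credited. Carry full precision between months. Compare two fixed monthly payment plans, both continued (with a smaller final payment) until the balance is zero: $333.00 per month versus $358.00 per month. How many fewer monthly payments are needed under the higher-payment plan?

Monthly rate r = 17.4%/12 = 1.45% = 0.0145.
At $333.00/mo: n = ⌈−ln(1 − rB₀/P)/ln(1+r)⌉ = 69 payments (last $170.14); total interest = total paid − $14,400.00 = $8,414.14.
At $358.00/mo: 61 payments (last $286.21); total interest $7,366.21.
Payments saved = 69 − 61 = 8.

8 fewer payments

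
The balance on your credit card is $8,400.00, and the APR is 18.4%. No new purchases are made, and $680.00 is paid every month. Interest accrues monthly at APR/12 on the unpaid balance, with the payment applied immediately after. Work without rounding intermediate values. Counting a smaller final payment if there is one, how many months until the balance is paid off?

Monthly rate r = 18.4%/12 = 1.53333% = 0.0153333.
Recurrence: B ← B·(1+r) − $680.00.
Month 1: interest $128.80; balance after payment $7,848.80.
Month 2: interest $120.35; balance after payment $7,289.15.
Closed form: n = −ln(1 − rB₀/P)/ln(1+r) = −ln(0.81059)/ln(1.01533) ≈ 13.800, so the balance reaches zero during payment 14.

14 payments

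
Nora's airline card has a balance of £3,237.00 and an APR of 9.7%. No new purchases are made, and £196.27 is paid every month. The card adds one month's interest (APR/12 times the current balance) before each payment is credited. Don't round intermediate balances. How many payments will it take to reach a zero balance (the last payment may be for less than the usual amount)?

18 payments

Monthly rate r = 9.7%/12 = 0.808333% = 0.00808333.
Recurrence: B ← B·(1+r) − £196.27.
Month 1: interest £26.17; balance after payment £3,066.90.
Month 2: interest £24.79; balance after payment £2,895.42.
Closed form: n = −ln(1 − rB₀/P)/ln(1+r) = −ln(0.86668)/ln(1.00808) ≈ 17.772, so the balance reaches zero during payment 18.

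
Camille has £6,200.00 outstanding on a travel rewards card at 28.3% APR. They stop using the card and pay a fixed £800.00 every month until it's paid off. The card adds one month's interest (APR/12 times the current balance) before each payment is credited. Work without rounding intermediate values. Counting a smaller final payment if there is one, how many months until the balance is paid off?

Monthly rate r = 28.3%/12 = 2.35833% = 0.0235833.
Recurrence: B ← B·(1+r) − £800.00.
Month 1: interest £146.22; balance after payment £5,546.22.
Month 2: interest £130.80; balance after payment £4,877.01.
Closed form: n = −ln(1 − rB₀/P)/ln(1+r) = −ln(0.81723)/ln(1.02358) ≈ 8.659, so the balance reaches zero during payment 9.

9 months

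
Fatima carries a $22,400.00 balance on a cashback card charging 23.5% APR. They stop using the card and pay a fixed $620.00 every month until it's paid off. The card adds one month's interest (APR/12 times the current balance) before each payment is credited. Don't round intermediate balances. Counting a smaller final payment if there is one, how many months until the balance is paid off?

64 payments

Monthly rate r = 23.5%/12 = 1.95833% = 0.0195833.
Recurrence: B ← B·(1+r) − $620.00.
Month 1: interest $438.67; balance after payment $22,218.67.
Month 2: interest $435.12; balance after payment $22,033.78.
Closed form: n = −ln(1 − rB₀/P)/ln(1+r) = −ln(0.29247)/ln(1.01958) ≈ 63.390, so the balance reaches zero during payment 64.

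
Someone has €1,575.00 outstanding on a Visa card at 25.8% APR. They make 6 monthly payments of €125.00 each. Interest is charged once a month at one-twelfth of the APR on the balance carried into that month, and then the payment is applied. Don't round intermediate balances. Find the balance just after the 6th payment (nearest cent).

Monthly rate r = 25.8%/12 = 2.15% = 0.0215.
Each month: B ← B·(1+r) − €125.00.
Month 1: interest €33.86; balance after payment €1,483.86.
Month 2: interest €31.90; balance after payment €1,390.77.
Month 3: interest €29.90; balance after payment €1,295.67.
Month 4: interest €27.86; balance after payment €1,198.52.
Month 5: interest €25.77; balance after payment €1,099.29.
Month 6: interest €23.63; balance after payment €997.93.

€997.93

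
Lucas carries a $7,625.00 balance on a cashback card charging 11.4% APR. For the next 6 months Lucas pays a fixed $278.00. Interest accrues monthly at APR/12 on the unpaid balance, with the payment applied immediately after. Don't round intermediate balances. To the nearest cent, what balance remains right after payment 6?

Monthly rate r = 11.4%/12 = 0.95% = 0.0095.
Each month: B ← B·(1+r) − $278.00.
Month 1: interest $72.44; balance after payment $7,419.44.
Month 2: interest $70.48; balance after payment $7,211.92.
Month 3: interest $68.51; balance after payment $7,002.44.
Month 4: interest $66.52; balance after payment $6,790.96.
Month 5: interest $64.51; balance after payment $6,577.47.
Month 6: interest $62.49; balance after payment $6,361.96.

$6,361.96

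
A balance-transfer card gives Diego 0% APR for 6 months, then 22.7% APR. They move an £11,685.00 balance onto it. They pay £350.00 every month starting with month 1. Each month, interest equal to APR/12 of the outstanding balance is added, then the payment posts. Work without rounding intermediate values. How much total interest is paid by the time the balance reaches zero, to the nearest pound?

Promo months 1–6 at r₀ = 0%/12 = 0; months 7+ at r₁ = 22.7%/12 = 0.0189167.
After month 6 (no interest yet): B = £11,685.00 − 6·£350.00 = £9,585.00.
Then at r₁ with £350.00/mo: n₂ = −ln(1 − r₁·B/P)/ln(1+r₁) ≈ 38.95 → 39 more payments.
Total paid = 44·£350.00 + £332.39 = £15,732.39; interest = £15,732.39 − £11,685.00 = £4,047.39.

£4,047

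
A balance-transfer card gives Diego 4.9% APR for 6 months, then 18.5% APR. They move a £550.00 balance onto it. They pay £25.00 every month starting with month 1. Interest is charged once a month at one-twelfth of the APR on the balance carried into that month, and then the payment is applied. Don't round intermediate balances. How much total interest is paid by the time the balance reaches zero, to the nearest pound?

Promo months 1–6 at r₀ = 4.9%/12 = 0.00408333; months 7+ at r₁ = 18.5%/12 = 0.0154167.
After month 6: iterate B ← B·(1+r₀) − £25.00 for 6 months → £412.07.
Then at r₁ with £25.00/mo: n₂ = −ln(1 − r₁·B/P)/ln(1+r₁) ≈ 19.16 → 20 more payments.
Total paid = 25·£25.00 + £4.11 = £629.11; interest = £629.11 − £550.00 = £79.11.

£79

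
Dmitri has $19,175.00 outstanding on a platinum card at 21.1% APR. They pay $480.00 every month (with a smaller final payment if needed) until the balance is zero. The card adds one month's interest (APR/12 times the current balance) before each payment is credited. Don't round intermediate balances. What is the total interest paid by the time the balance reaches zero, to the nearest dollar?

Monthly rate r = 21.1%/12 = 1.75833% = 0.0175833.
Payoff takes n = ⌈−ln(1 − rB₀/P)/ln(1+r)⌉ = ⌈69.537⌉ = 70 payments; the last is $258.71.
Total paid = 69·$480.00 + $258.71 = $33,378.71.
Total interest = total paid − principal = $33,378.71 − $19,175.00 = $14,203.71.

$14,204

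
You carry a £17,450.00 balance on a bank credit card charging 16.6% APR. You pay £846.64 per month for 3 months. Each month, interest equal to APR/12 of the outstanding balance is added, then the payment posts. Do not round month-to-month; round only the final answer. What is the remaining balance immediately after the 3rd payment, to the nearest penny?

£15,609.02

Monthly rate r = 16.6%/12 = 1.38333% = 0.0138333.
Each month: B ← B·(1+r) − £846.64.
Month 1: interest £241.39; balance after payment £16,844.75.
Month 2: interest £233.02; balance after payment £16,231.13.
Month 3: interest £224.53; balance after payment £15,609.02.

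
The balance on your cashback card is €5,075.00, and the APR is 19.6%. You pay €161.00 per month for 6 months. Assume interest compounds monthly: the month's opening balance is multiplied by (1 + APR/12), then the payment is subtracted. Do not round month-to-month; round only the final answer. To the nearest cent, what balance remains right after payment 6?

€4,586.79

Monthly rate r = 19.6%/12 = 1.63333% = 0.0163333.
Each month: B ← B·(1+r) − €161.00.
Month 1: interest €82.89; balance after payment €4,996.89.
Month 2: interest €81.62; balance after payment €4,917.51.
Month 3: interest €80.32; balance after payment €4,836.83.
Month 4: interest €79.00; balance after payment €4,754.83.
Month 5: interest €77.66; balance after payment €4,671.49.
Month 6: interest €76.30; balance after payment €4,586.79.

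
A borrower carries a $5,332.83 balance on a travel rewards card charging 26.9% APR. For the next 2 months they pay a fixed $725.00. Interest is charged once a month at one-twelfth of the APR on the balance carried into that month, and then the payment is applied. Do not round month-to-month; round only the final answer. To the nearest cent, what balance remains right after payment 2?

$4,108.35

Monthly rate r = 26.9%/12 = 2.24167% = 0.0224167.
Each month: B ← B·(1+r) − $725.00.
Month 1: interest $119.54; balance after payment $4,727.37.
Month 2: interest $105.97; balance after payment $4,108.35.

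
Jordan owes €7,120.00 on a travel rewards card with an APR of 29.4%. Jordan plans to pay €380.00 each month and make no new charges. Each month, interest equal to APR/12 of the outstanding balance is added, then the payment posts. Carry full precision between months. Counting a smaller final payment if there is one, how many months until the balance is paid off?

Monthly rate r = 29.4%/12 = 2.45% = 0.0245.
Recurrence: B ← B·(1+r) − €380.00.
Month 1: interest €174.44; balance after payment €6,914.44.
Month 2: interest €169.40; balance after payment €6,703.84.
Closed form: n = −ln(1 − rB₀/P)/ln(1+r) = −ln(0.54095)/ln(1.0245) ≈ 25.385, so the balance reaches zero during payment 26.

26 months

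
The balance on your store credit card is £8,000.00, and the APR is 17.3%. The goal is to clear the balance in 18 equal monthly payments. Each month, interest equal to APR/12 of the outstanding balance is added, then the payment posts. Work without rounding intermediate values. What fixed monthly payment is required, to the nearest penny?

Monthly rate r = 17.3%/12 = 1.44167% = 0.0144167.
Level-payment amortization: P = B₀·r / (1 − (1+r)^(−n)) = 8000.00·0.0144167 / (1 − 1.01442^(−18)).
Denominator 1 − (1+r)^(−18) = 0.227132166.
P = 115.333 / 0.227132166 ≈ 507.78.

£507.78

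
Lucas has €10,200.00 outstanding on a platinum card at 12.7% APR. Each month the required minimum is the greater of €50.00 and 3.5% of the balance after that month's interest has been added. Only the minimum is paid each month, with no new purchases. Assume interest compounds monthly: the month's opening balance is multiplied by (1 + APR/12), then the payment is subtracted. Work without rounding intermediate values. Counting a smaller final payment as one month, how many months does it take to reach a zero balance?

113 months

Monthly rate r = 12.7%/12 = 1.05833% = 0.0105833.
While 3.5% of the post-interest balance exceeds €50.00, each month B ← (B·(1+r))·(1 − 0.035), i.e. B shrinks by the factor (1+r)·0.965 = 0.97521.
This holds for months 1–79. Entering month 80 the balance is €1,404.29; 3.5% of the post-interest balance is now below €50.00, so the flat €50.00 minimum applies from here.
From month 80 a fixed €50.00 at rate r clears €1,404.29 in 34 more payments. Total: 79 + 34 = 113 months.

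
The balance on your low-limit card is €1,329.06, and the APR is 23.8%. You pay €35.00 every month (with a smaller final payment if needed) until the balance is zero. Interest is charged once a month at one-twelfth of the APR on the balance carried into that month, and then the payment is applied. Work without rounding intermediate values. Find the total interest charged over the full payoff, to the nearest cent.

Monthly rate r = 23.8%/12 = 1.98333% = 0.0198333.
Payoff takes n = ⌈−ln(1 − rB₀/P)/ln(1+r)⌉ = ⌈71.230⌉ = 72 payments; the last is €8.13.
Total paid = 71·€35.00 + €8.13 = €2,493.13.
Total interest = total paid − principal = €2,493.13 − €1,329.06 = €1,164.07.

€1,164.07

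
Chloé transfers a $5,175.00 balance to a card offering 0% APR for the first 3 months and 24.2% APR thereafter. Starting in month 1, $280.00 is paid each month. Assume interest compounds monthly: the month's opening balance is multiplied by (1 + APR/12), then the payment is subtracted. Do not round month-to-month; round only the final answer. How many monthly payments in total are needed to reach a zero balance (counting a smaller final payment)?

22 months

Promo months 1–3 at r₀ = 0%/12 = 0; months 4+ at r₁ = 24.2%/12 = 0.0201667.
After month 3 (no interest yet): B = $5,175.00 − 3·$280.00 = $4,335.00.
Then at r₁ with $280.00/mo: n₂ = −ln(1 − r₁·B/P)/ln(1+r₁) ≈ 18.75 → 19 more payments.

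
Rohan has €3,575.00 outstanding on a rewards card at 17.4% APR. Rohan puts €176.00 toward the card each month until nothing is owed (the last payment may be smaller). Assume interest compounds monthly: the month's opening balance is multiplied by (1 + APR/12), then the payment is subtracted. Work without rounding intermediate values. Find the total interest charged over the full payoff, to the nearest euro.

Monthly rate r = 17.4%/12 = 1.45% = 0.0145.
Payoff takes n = ⌈−ln(1 − rB₀/P)/ln(1+r)⌉ = ⌈24.236⌉ = 25 payments; the last is €41.69.
Total paid = 24·€176.00 + €41.69 = €4,265.69.
Total interest = total paid − principal = €4,265.69 − €3,575.00 = €690.69.

€691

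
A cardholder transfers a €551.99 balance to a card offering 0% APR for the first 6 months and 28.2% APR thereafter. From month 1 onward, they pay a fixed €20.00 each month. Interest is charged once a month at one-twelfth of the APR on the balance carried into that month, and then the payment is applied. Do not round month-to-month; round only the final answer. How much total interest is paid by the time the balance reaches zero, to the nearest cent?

Promo months 1–6 at r₀ = 0%/12 = 0; months 7+ at r₁ = 28.2%/12 = 0.0235.
After month 6 (no interest yet): B = €551.99 − 6·€20.00 = €431.99.
Then at r₁ with €20.00/mo: n₂ = −ln(1 − r₁·B/P)/ln(1+r₁) ≈ 30.50 → 31 more payments.
Total paid = 36·€20.00 + €10.04 = €730.04; interest = €730.04 − €551.99 = €178.05.

€178.05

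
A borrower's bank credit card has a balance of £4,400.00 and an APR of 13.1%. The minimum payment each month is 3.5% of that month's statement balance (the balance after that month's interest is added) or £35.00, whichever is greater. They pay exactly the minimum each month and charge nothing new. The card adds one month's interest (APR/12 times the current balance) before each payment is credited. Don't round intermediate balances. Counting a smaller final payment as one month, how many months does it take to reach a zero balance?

Monthly rate r = 13.1%/12 = 1.09167% = 0.0109167.
While 3.5% of the post-interest balance exceeds £35.00, each month B ← (B·(1+r))·(1 − 0.035), i.e. B shrinks by the factor (1+r)·0.965 = 0.97553.
This holds for months 1–61. Entering month 62 the balance is £971.08; 3.5% of the post-interest balance is now below £35.00, so the flat £35.00 minimum applies from here.
From month 62 a fixed £35.00 at rate r clears £971.08 in 34 more payments. Total: 61 + 34 = 95 months.

95 months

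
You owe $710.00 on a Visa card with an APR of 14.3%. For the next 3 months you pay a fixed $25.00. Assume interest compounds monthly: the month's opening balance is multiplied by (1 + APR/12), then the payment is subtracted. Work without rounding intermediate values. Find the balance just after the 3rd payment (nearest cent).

$659.79

Monthly rate r = 14.3%/12 = 1.19167% = 0.0119167.
Each month: B ← B·(1+r) − $25.00.
Month 1: interest $8.46; balance after payment $693.46.
Month 2: interest $8.26; balance after payment $676.72.
Month 3: interest $8.06; balance after payment $659.79.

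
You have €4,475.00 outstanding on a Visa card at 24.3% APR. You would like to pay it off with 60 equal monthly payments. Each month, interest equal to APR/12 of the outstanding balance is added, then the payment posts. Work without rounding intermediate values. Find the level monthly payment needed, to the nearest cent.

Monthly rate r = 24.3%/12 = 2.025% = 0.02025.
Level-payment amortization: P = B₀·r / (1 − (1+r)^(−n)) = 4475.00·0.02025 / (1 − 1.02025^(−60)).
Denominator 1 − (1+r)^(−60) = 0.699666489.
P = 90.6188 / 0.699666489 ≈ 129.52.

€129.52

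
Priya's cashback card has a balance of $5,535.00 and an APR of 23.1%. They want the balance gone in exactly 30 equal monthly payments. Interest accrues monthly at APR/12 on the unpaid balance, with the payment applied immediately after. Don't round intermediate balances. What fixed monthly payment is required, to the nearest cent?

$244.60

Monthly rate r = 23.1%/12 = 1.925% = 0.01925.
Level-payment amortization: P = B₀·r / (1 − (1+r)^(−n)) = 5535.00·0.01925 / (1 − 1.01925^(−30)).
Denominator 1 − (1+r)^(−30) = 0.435611188.
P = 106.549 / 0.435611188 ≈ 244.60.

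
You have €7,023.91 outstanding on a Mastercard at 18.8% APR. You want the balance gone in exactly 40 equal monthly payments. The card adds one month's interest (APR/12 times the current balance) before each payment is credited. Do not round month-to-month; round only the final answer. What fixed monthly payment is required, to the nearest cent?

Monthly rate r = 18.8%/12 = 1.56667% = 0.0156667.
Level-payment amortization: P = B₀·r / (1 − (1+r)^(−n)) = 7023.91·0.0156667 / (1 − 1.01567^(−40)).
Denominator 1 − (1+r)^(−40) = 0.463027531.
P = 110.041 / 0.463027531 ≈ 237.66.

€237.66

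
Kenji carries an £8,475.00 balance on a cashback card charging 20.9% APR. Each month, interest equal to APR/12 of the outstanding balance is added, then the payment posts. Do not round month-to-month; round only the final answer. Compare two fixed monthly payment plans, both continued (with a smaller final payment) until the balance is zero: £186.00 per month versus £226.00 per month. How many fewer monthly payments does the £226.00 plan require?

30 fewer payments

Monthly rate r = 20.9%/12 = 1.74167% = 0.0174167.
At £186.00/mo: n = ⌈−ln(1 − rB₀/P)/ln(1+r)⌉ = 92 payments (last £71.25); total interest = total paid − £8,475.00 = £8,522.25.
At £226.00/mo: 62 payments (last £72.67); total interest £5,383.67.
Payments saved = 92 − 62 = 30.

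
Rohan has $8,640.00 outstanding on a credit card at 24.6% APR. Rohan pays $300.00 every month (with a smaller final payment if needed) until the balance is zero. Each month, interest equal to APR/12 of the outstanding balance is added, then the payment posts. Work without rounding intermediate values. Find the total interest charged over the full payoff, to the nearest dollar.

Monthly rate r = 24.6%/12 = 2.05% = 0.0205.
Payoff takes n = ⌈−ln(1 − rB₀/P)/ln(1+r)⌉ = ⌈43.985⌉ = 44 payments; the last is $295.54.
Total paid = 43·$300.00 + $295.54 = $13,195.54.
Total interest = total paid − principal = $13,195.54 − $8,640.00 = $4,555.54.

$4,556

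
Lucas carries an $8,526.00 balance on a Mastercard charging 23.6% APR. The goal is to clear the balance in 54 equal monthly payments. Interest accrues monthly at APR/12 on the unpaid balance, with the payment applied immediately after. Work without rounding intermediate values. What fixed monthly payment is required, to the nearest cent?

Monthly rate r = 23.6%/12 = 1.96667% = 0.0196667.
Level-payment amortization: P = B₀·r / (1 − (1+r)^(−n)) = 8526.00·0.0196667 / (1 − 1.01967^(−54)).
Denominator 1 − (1+r)^(−54) = 0.650653821.
P = 167.678 / 0.650653821 ≈ 257.71.

$257.71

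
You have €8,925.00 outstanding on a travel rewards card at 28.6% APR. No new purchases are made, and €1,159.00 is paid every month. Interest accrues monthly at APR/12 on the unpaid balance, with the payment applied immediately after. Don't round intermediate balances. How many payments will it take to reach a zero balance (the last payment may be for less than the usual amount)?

Monthly rate r = 28.6%/12 = 2.38333% = 0.0238333.
Recurrence: B ← B·(1+r) − €1,159.00.
Month 1: interest €212.71; balance after payment €7,978.71.
Month 2: interest €190.16; balance after payment €7,009.87.
Closed form: n = −ln(1 − rB₀/P)/ln(1+r) = −ln(0.81647)/ln(1.02383) ≈ 8.609, so the balance reaches zero during payment 9.

9 months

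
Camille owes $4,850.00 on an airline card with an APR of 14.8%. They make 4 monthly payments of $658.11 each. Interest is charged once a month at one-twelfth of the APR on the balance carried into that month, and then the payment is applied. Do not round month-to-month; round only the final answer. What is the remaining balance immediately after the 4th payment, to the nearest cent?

$2,412.19

Monthly rate r = 14.8%/12 = 1.23333% = 0.0123333.
Each month: B ← B·(1+r) − $658.11.
Month 1: interest $59.82; balance after payment $4,251.71.
Month 2: interest $52.44; balance after payment $3,646.03.
Month 3: interest $44.97; balance after payment $3,032.89.
Month 4: interest $37.41; balance after payment $2,412.19.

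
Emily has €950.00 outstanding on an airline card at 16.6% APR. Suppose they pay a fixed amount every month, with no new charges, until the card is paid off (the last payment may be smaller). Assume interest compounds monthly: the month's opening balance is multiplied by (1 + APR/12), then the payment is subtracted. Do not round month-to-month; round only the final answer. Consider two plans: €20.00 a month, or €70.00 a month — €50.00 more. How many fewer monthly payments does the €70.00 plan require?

62 fewer payments

Monthly rate r = 16.6%/12 = 1.38333% = 0.0138333.
At €20.00/mo: n = ⌈−ln(1 − rB₀/P)/ln(1+r)⌉ = 78 payments (last €18.07); total interest = total paid − €950.00 = €608.07.
At €70.00/mo: 16 payments (last €9.51); total interest €109.51.
Payments saved = 78 − 16 = 62.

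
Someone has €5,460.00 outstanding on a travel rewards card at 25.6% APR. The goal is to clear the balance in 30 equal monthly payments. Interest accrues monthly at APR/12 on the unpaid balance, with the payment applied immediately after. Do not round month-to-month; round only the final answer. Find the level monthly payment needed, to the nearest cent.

€248.28

Monthly rate r = 25.6%/12 = 2.13333% = 0.0213333.
Level-payment amortization: P = B₀·r / (1 − (1+r)^(−n)) = 5460.00·0.0213333 / (1 − 1.02133^(−30)).
Denominator 1 − (1+r)^(−30) = 0.469146344.
P = 116.48 / 0.469146344 ≈ 248.28.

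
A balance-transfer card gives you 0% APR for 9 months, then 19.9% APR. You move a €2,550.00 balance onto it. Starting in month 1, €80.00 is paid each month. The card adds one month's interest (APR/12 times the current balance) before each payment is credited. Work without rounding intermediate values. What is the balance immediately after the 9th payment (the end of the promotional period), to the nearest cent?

Promo months 1–9 at r₀ = 0%/12 = 0; months 10+ at r₁ = 19.9%/12 = 0.0165833.
After month 9 (no interest yet): B = €2,550.00 − 9·€80.00 = €1,830.00.

€1,830.00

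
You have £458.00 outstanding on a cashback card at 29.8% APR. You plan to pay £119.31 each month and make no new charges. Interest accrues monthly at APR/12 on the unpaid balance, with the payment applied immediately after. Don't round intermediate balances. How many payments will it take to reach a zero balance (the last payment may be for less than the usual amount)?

Monthly rate r = 29.8%/12 = 2.48333% = 0.0248333.
Recurrence: B ← B·(1+r) − £119.31.
Month 1: interest £11.37; balance after payment £350.06.
Month 2: interest £8.69; balance after payment £239.45.
Month 3: interest £5.95; balance after payment £126.08.
Month 4: interest £3.13; balance after payment £9.90.
Month 5: interest £0.25; balance after payment £0.00.

5 months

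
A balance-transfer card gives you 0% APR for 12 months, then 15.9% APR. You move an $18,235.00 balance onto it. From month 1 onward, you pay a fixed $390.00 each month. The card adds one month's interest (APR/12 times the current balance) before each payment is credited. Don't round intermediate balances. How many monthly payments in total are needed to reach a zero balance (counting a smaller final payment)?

59 payments

Promo months 1–12 at r₀ = 0%/12 = 0; months 13+ at r₁ = 15.9%/12 = 0.01325.
After month 12 (no interest yet): B = $18,235.00 − 12·$390.00 = $13,555.00.
Then at r₁ with $390.00/mo: n₂ = −ln(1 − r₁·B/P)/ln(1+r₁) ≈ 46.89 → 47 more payments.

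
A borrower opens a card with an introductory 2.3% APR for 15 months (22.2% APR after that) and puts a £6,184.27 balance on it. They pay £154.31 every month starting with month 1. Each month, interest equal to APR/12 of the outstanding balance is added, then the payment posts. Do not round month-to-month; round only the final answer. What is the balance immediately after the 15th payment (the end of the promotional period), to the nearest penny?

Promo months 1–15 at r₀ = 2.3%/12 = 0.00191667; months 16+ at r₁ = 22.2%/12 = 0.0185.
After month 15: iterate B ← B·(1+r₀) − £154.31 for 15 months → £4,018.51.

£4,018.51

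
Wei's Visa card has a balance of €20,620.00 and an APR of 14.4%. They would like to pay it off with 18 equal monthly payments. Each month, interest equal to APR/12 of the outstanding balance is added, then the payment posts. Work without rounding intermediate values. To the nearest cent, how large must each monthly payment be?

€1,280.56

Monthly rate r = 14.4%/12 = 1.2% = 0.012.
Level-payment amortization: P = B₀·r / (1 − (1+r)^(−n)) = 20620.00·0.012 / (1 − 1.012^(−18)).
Denominator 1 − (1+r)^(−18) = 0.193228078.
P = 247.44 / 0.193228078 ≈ 1280.56.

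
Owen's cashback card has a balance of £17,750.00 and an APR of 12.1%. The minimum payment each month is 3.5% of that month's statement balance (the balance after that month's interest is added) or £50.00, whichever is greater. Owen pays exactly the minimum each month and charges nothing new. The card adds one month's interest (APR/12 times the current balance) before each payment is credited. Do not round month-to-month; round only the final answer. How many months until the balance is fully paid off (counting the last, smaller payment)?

Monthly rate r = 12.1%/12 = 1.00833% = 0.0100833.
While 3.5% of the post-interest balance exceeds £50.00, each month B ← (B·(1+r))·(1 − 0.035), i.e. B shrinks by the factor (1+r)·0.965 = 0.97473.
This holds for months 1–99. Entering month 100 the balance is £1,408.53; 3.5% of the post-interest balance is now below £50.00, so the flat £50.00 minimum applies from here.
From month 100 a fixed £50.00 at rate r clears £1,408.53 in 34 more payments. Total: 99 + 34 = 133 months.

133 months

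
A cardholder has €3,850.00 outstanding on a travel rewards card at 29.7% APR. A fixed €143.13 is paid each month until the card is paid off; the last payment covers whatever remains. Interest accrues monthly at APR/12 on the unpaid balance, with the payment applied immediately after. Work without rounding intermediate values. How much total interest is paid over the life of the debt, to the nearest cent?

€2,565.63

Monthly rate r = 29.7%/12 = 2.475% = 0.02475.
Payoff takes n = ⌈−ln(1 − rB₀/P)/ln(1+r)⌉ = ⌈44.822⌉ = 45 payments; the last is €117.91.
Total paid = 44·€143.13 + €117.91 = €6,415.63.
Total interest = total paid − principal = €6,415.63 − €3,850.00 = €2,565.63.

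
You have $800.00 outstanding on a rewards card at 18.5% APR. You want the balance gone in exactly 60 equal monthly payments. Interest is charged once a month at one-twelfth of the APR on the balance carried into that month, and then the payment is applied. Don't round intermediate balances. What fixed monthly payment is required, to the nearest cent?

$20.53

Monthly rate r = 18.5%/12 = 1.54167% = 0.0154167.
Level-payment amortization: P = B₀·r / (1 − (1+r)^(−n)) = 800.00·0.0154167 / (1 − 1.01542^(−60)).
Denominator 1 − (1+r)^(−60) = 0.600660057.
P = 12.3333 / 0.600660057 ≈ 20.53.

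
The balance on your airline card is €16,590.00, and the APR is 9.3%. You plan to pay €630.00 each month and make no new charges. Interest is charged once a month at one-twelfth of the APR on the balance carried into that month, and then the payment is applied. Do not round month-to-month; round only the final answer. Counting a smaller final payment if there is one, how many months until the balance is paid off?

Monthly rate r = 9.3%/12 = 0.775% = 0.00775.
Recurrence: B ← B·(1+r) − €630.00.
Month 1: interest €128.57; balance after payment €16,088.57.
Month 2: interest €124.69; balance after payment €15,583.26.
Closed form: n = −ln(1 − rB₀/P)/ln(1+r) = −ln(0.79592)/ln(1.00775) ≈ 29.567, so the balance reaches zero during payment 30.

30 months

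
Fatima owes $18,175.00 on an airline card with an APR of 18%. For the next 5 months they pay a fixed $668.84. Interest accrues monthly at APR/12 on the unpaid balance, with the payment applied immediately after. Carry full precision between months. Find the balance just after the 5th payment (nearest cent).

$16,133.59

Monthly rate r = 18%/12 = 1.5% = 0.015.
Each month: B ← B·(1+r) − $668.84.
Month 1: interest $272.62; balance after payment $17,778.78.
Month 2: interest $266.68; balance after payment $17,376.63.
Month 3: interest $260.65; balance after payment $16,968.44.
Month 4: interest $254.53; balance after payment $16,554.12.
Month 5: interest $248.31; balance after payment $16,133.59.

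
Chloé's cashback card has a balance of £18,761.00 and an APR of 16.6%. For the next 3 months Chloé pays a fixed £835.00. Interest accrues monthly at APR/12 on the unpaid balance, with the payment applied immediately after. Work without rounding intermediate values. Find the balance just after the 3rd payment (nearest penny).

£17,010.59

Monthly rate r = 16.6%/12 = 1.38333% = 0.0138333.
Each month: B ← B·(1+r) − £835.00.
Month 1: interest £259.53; balance after payment £18,185.53.
Month 2: interest £251.57; balance after payment £17,602.09.
Month 3: interest £243.50; balance after payment £17,010.59.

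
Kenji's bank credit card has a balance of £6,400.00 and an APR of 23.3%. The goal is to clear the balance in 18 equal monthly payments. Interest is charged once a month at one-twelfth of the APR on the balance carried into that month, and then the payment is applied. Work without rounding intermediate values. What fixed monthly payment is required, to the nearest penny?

£424.71

Monthly rate r = 23.3%/12 = 1.94167% = 0.0194167.
Level-payment amortization: P = B₀·r / (1 − (1+r)^(−n)) = 6400.00·0.0194167 / (1 − 1.01942^(−18)).
Denominator 1 − (1+r)^(−18) = 0.292593794.
P = 124.267 / 0.292593794 ≈ 424.71.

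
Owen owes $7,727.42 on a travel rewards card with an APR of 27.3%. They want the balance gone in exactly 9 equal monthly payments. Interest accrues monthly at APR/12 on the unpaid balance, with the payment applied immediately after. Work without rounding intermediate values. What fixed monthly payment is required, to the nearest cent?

Monthly rate r = 27.3%/12 = 2.275% = 0.02275.
Level-payment amortization: P = B₀·r / (1 − (1+r)^(−n)) = 7727.42·0.02275 / (1 − 1.02275^(−9)).
Denominator 1 − (1+r)^(−9) = 0.183277338.
P = 175.799 / 0.183277338 ≈ 959.20.

$959.20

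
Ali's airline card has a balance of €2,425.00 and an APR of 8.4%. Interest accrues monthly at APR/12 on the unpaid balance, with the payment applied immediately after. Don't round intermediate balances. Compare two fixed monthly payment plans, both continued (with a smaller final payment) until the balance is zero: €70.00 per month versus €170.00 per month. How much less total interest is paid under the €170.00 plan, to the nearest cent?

€223.30

Monthly rate r = 8.4%/12 = 0.7% = 0.007.
At €70.00/mo: n = ⌈−ln(1 − rB₀/P)/ln(1+r)⌉ = 40 payments (last €57.06); total interest = total paid − €2,425.00 = €362.06.
At €170.00/mo: 16 payments (last €13.76); total interest €138.76.
Interest saved = €362.06 − €138.76 = €223.30.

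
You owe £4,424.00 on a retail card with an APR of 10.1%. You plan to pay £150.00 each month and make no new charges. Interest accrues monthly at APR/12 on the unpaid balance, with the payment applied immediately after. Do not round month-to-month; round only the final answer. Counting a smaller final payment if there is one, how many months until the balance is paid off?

Monthly rate r = 10.1%/12 = 0.841667% = 0.00841667.
Recurrence: B ← B·(1+r) − £150.00.
Month 1: interest £37.24; balance after payment £4,311.24.
Month 2: interest £36.29; balance after payment £4,197.52.
Closed form: n = −ln(1 − rB₀/P)/ln(1+r) = −ln(0.75176)/ln(1.00842) ≈ 34.043, so the balance reaches zero during payment 35.

35 months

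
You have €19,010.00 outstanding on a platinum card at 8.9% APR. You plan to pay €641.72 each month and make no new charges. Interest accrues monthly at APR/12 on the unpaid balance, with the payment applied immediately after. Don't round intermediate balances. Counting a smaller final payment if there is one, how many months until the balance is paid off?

34 months

Monthly rate r = 8.9%/12 = 0.741667% = 0.00741667.
Recurrence: B ← B·(1+r) − €641.72.
Month 1: interest €140.99; balance after payment €18,509.27.
Month 2: interest €137.28; balance after payment €18,004.83.
Closed form: n = −ln(1 − rB₀/P)/ln(1+r) = −ln(0.78029)/ln(1.00742) ≈ 33.574, so the balance reaches zero during payment 34.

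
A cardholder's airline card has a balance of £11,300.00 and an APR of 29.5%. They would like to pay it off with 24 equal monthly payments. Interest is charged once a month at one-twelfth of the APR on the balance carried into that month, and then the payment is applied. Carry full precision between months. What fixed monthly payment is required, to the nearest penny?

Monthly rate r = 29.5%/12 = 2.45833% = 0.0245833.
Level-payment amortization: P = B₀·r / (1 − (1+r)^(−n)) = 11300.00·0.0245833 / (1 − 1.02458^(−24)).
Denominator 1 − (1+r)^(−24) = 0.441703235.
P = 277.792 / 0.441703235 ≈ 628.91.

£628.91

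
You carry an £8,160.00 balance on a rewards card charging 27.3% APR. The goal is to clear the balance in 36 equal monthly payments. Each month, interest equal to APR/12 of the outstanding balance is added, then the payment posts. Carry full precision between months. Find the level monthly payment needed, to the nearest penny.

Monthly rate r = 27.3%/12 = 2.275% = 0.02275.
Level-payment amortization: P = B₀·r / (1 − (1+r)^(−n)) = 8160.00·0.02275 / (1 − 1.02275^(−36)).
Denominator 1 − (1+r)^(−36) = 0.555063099.
P = 185.64 / 0.555063099 ≈ 334.45.

£334.45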